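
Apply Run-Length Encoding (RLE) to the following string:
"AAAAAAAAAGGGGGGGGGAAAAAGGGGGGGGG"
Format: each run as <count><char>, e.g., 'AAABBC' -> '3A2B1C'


Scanning runs left to right:
  i=0: run of 'A' x 9 -> '9A'
  i=9: run of 'G' x 9 -> '9G'
  i=18: run of 'A' x 5 -> '5A'
  i=23: run of 'G' x 9 -> '9G'

RLE = 9A9G5A9G


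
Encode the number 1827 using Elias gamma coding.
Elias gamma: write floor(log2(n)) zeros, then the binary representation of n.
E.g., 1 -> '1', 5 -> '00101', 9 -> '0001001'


num_bits = floor(log2(1827)) + 1 = 11
leading_zeros = num_bits - 1 = 10
binary(1827) = 11100100011

Elias gamma(1827) = '0000000000' + '11100100011' = 000000000011100100011 (21 bits)


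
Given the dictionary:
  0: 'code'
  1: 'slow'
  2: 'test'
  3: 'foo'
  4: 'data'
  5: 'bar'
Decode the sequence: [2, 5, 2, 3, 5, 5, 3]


Look up each index in the dictionary:
  2 -> 'test'
  5 -> 'bar'
  2 -> 'test'
  3 -> 'foo'
  5 -> 'bar'
  5 -> 'bar'
  3 -> 'foo'

Decoded: "test bar test foo bar bar foo"


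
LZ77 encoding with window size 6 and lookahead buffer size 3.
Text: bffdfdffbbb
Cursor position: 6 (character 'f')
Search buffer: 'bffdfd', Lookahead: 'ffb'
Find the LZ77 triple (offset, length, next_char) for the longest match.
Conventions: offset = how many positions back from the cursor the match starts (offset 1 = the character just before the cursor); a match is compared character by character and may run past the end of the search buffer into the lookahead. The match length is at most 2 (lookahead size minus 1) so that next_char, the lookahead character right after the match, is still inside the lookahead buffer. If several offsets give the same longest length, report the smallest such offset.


Try each offset into the search buffer:
  offset=1 (pos 5, char 'd'): match length 0
  offset=2 (pos 4, char 'f'): match length 1
  offset=3 (pos 3, char 'd'): match length 0
  offset=4 (pos 2, char 'f'): match length 1
  offset=5 (pos 1, char 'f'): match length 2
  offset=6 (pos 0, char 'b'): match length 0
Longest match has length 2 at offset 5.
next_char = character at position 6 + 2 = 8 -> 'b'

Best match: offset=5, length=2 (matching 'ff' starting at position 1)
LZ77 triple: (5, 2, 'b')


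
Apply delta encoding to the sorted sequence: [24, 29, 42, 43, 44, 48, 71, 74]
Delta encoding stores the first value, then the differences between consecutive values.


First value: 24
Deltas:
  29 - 24 = 5
  42 - 29 = 13
  43 - 42 = 1
  44 - 43 = 1
  48 - 44 = 4
  71 - 48 = 23
  74 - 71 = 3


Delta encoded: [24, 5, 13, 1, 1, 4, 23, 3]


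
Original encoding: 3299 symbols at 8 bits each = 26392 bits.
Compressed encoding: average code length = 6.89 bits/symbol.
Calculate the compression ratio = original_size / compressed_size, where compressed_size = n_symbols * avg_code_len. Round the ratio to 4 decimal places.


original_size = n_symbols * orig_bits = 3299 * 8 = 26392 bits
compressed_size = n_symbols * avg_code_len = 3299 * 6.89 = 22730.11 bits
ratio = original_size / compressed_size = 26392 / 22730.11 = 1.1611

Compression ratio = 1.1611


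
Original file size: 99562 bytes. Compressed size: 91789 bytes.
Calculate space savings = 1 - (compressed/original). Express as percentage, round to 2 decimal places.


ratio = compressed/original = 91789/99562 = 0.921928
savings = 1 - ratio = 1 - 0.921928 = 0.078072
as a percentage: 0.078072 * 100 = 7.81%

Space savings = 1 - 91789/99562 = 7.81%


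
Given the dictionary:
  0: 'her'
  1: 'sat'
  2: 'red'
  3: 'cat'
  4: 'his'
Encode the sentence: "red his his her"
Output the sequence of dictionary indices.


Look up each word in the dictionary:
  'red' -> 2
  'his' -> 4
  'his' -> 4
  'her' -> 0

Encoded: [2, 4, 4, 0]


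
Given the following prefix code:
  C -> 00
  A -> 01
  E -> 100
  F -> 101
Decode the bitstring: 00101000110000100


Decoding step by step:
Bits 00 -> C
Bits 101 -> F
Bits 00 -> C
Bits 01 -> A
Bits 100 -> E
Bits 00 -> C
Bits 100 -> E


Decoded message: CFCAECE


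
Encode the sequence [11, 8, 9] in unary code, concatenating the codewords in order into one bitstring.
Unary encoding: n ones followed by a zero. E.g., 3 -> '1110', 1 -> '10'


Encode each number as n ones followed by a terminating 0:
  11 -> 111111111110 (12 bits)
  8 -> 111111110 (9 bits)
  9 -> 1111111110 (10 bits)
Total length = 12 + 9 + 10 = 31 bits.

Unary([11, 8, 9]) = 1111111111101111111101111111110 (31 bits)


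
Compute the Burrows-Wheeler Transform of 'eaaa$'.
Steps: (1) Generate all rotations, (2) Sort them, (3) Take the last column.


Rotations (sorted):
  0: $eaaa -> last char: a
  1: a$eaa -> last char: a
  2: aa$ea -> last char: a
  3: aaa$e -> last char: e
  4: eaaa$ -> last char: $


BWT = aaae$


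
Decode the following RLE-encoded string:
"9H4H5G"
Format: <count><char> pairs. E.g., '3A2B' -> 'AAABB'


Expanding each <count><char> pair:
  9H -> 'HHHHHHHHH'
  4H -> 'HHHH'
  5G -> 'GGGGG'

Decoded = HHHHHHHHHHHHHGGGGG


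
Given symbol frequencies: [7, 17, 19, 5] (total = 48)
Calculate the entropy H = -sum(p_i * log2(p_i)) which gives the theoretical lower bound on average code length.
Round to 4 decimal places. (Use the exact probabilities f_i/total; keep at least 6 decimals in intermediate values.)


Per-symbol terms -p_i * log2(p_i) with p_i = f_i/48:
  p = 7/48 = 0.145833: log2(p) = -2.777608, -p*log2(p) = 0.405068
  p = 17/48 = 0.354167: log2(p) = -1.497500, -p*log2(p) = 0.530364
  p = 19/48 = 0.395833: log2(p) = -1.337035, -p*log2(p) = 0.529243
  p = 5/48 = 0.104167: log2(p) = -3.263034, -p*log2(p) = 0.339899
H = 0.405068 + 0.530364 + 0.529243 + 0.339899 = 1.804574

H = 1.8046 bits/symbol


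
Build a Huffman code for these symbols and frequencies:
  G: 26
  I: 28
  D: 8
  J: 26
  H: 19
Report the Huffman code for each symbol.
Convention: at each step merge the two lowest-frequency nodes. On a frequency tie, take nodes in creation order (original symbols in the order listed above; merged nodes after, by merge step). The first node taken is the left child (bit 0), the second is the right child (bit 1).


Huffman tree construction:
Step 1: Merge D(8) + H(19) = 27
Step 2: Merge G(26) + J(26) = 52
Step 3: Merge (D+H)(27) + I(28) = 55
Step 4: Merge (G+J)(52) + ((D+H)+I)(55) = 107
Read each symbol's code off the tree from the root (left child = 0, right child = 1).

Codes:
  G: 00 (length 2)
  I: 11 (length 2)
  D: 100 (length 3)
  J: 01 (length 2)
  H: 101 (length 3)
Average code length: 241/107 = 2.2523 bits/symbol


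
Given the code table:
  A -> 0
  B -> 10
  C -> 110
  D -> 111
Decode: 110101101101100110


Decoding:
110 -> C
10 -> B
110 -> C
110 -> C
110 -> C
0 -> A
110 -> C


Result: CBCCCAC


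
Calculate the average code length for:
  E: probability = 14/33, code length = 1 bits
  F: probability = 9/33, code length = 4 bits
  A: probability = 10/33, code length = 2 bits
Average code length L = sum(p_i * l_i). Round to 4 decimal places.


Weighted contributions p_i * l_i:
  E: (14/33) * 1 = 14/33
  F: (9/33) * 4 = 36/33
  A: (10/33) * 2 = 20/33
Sum = (14 + 36 + 20)/33 = 70/33

L = 70/33 = 2.1212 bits/symbol


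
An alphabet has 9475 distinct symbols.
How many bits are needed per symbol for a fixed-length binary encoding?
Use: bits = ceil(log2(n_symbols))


log2(9475) = 13.2099
Bracket: 2^13 = 8192 < 9475 <= 2^14 = 16384
So ceil(log2(9475)) = 14

bits = ceil(log2(9475)) = ceil(13.2099) = 14 bits


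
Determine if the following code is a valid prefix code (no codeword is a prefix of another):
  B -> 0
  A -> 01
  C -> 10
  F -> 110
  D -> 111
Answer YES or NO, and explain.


Checking each pair (does one codeword prefix another?):
  B='0' vs A='01': prefix -- VIOLATION

NO -- this is NOT a valid prefix code. B (0) is a prefix of A (01).


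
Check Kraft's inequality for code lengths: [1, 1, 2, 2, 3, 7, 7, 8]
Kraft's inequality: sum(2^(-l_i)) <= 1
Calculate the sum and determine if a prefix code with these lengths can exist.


Sum = 2^(-1) + 2^(-1) + 2^(-2) + 2^(-2) + 2^(-3) + 2^(-7) + 2^(-7) + 2^(-8)
    = 0.5 + 0.5 + 0.25 + 0.25 + 0.125 + 0.0078125 + 0.0078125 + 0.00390625
    = 421/256 = 1.64453125
Since 1.64453125 > 1, Kraft's inequality is NOT satisfied.
A prefix code with these lengths CANNOT exist.

Kraft sum = 1.64453125. Not satisfied.


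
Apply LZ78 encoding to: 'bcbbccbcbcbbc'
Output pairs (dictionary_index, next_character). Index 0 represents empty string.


LZ78 encoding steps:
Dictionary: {0: ''}
Step 1: w='' (idx 0), next='b' -> output (0, 'b'), add 'b' as idx 1
Step 2: w='' (idx 0), next='c' -> output (0, 'c'), add 'c' as idx 2
Step 3: w='b' (idx 1), next='b' -> output (1, 'b'), add 'bb' as idx 3
Step 4: w='c' (idx 2), next='c' -> output (2, 'c'), add 'cc' as idx 4
Step 5: w='b' (idx 1), next='c' -> output (1, 'c'), add 'bc' as idx 5
Step 6: w='bc' (idx 5), next='b' -> output (5, 'b'), add 'bcb' as idx 6
Step 7: w='bc' (idx 5), end of input -> output (5, '')


Encoded: [(0, 'b'), (0, 'c'), (1, 'b'), (2, 'c'), (1, 'c'), (5, 'b'), (5, '')]


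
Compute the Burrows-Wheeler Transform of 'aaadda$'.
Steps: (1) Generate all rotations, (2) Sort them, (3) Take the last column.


Rotations (sorted):
  0: $aaadda -> last char: a
  1: a$aaadd -> last char: d
  2: aaadda$ -> last char: $
  3: aadda$a -> last char: a
  4: adda$aa -> last char: a
  5: da$aaad -> last char: d
  6: dda$aaa -> last char: a


BWT = ad$aada


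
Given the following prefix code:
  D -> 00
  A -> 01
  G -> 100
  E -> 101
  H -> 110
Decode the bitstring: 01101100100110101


Decoding step by step:
Bits 01 -> A
Bits 101 -> E
Bits 100 -> G
Bits 100 -> G
Bits 110 -> H
Bits 101 -> E


Decoded message: AEGGHE


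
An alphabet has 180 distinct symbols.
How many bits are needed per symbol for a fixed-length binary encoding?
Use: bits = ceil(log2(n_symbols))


log2(180) = 7.4919
Bracket: 2^7 = 128 < 180 <= 2^8 = 256
So ceil(log2(180)) = 8

bits = ceil(log2(180)) = ceil(7.4919) = 8 bits


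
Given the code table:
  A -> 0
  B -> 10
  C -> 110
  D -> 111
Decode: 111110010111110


Decoding:
111 -> D
110 -> C
0 -> A
10 -> B
111 -> D
110 -> C


Result: DCABDC


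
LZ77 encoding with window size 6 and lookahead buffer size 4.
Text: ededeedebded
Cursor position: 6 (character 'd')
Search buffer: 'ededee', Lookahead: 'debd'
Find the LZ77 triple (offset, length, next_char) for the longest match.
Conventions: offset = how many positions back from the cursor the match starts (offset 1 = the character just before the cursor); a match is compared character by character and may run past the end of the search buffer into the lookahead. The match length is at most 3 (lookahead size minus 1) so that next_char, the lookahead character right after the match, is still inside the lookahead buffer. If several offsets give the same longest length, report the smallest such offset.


Try each offset into the search buffer:
  offset=1 (pos 5, char 'e'): match length 0
  offset=2 (pos 4, char 'e'): match length 0
  offset=3 (pos 3, char 'd'): match length 2
  offset=4 (pos 2, char 'e'): match length 0
  offset=5 (pos 1, char 'd'): match length 2
  offset=6 (pos 0, char 'e'): match length 0
Longest match has length 2, found at offsets 3, 5; take the smallest, offset 3.
next_char = character at position 6 + 2 = 8 -> 'b'

Best match: offset=3, length=2 (matching 'de' starting at position 3)
LZ77 triple: (3, 2, 'b')


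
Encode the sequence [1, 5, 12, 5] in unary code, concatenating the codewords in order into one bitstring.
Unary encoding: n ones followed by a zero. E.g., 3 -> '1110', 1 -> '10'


Encode each number as n ones followed by a terminating 0:
  1 -> 10 (2 bits)
  5 -> 111110 (6 bits)
  12 -> 1111111111110 (13 bits)
  5 -> 111110 (6 bits)
Total length = 2 + 6 + 13 + 6 = 27 bits.

Unary([1, 5, 12, 5]) = 101111101111111111110111110 (27 bits)


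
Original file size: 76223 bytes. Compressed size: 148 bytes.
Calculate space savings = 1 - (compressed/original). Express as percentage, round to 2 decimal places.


ratio = compressed/original = 148/76223 = 0.001942
savings = 1 - ratio = 1 - 0.001942 = 0.998058
as a percentage: 0.998058 * 100 = 99.81%

Space savings = 1 - 148/76223 = 99.81%


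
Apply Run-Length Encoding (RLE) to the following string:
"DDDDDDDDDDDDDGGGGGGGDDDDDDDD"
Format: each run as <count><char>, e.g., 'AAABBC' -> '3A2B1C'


Scanning runs left to right:
  i=0: run of 'D' x 13 -> '13D'
  i=13: run of 'G' x 7 -> '7G'
  i=20: run of 'D' x 8 -> '8D'

RLE = 13D7G8D


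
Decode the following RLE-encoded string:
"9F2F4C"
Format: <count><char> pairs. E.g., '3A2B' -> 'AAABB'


Expanding each <count><char> pair:
  9F -> 'FFFFFFFFF'
  2F -> 'FF'
  4C -> 'CCCC'

Decoded = FFFFFFFFFFFCCCC


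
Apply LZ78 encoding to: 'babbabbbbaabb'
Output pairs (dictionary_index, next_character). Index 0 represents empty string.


LZ78 encoding steps:
Dictionary: {0: ''}
Step 1: w='' (idx 0), next='b' -> output (0, 'b'), add 'b' as idx 1
Step 2: w='' (idx 0), next='a' -> output (0, 'a'), add 'a' as idx 2
Step 3: w='b' (idx 1), next='b' -> output (1, 'b'), add 'bb' as idx 3
Step 4: w='a' (idx 2), next='b' -> output (2, 'b'), add 'ab' as idx 4
Step 5: w='bb' (idx 3), next='b' -> output (3, 'b'), add 'bbb' as idx 5
Step 6: w='a' (idx 2), next='a' -> output (2, 'a'), add 'aa' as idx 6
Step 7: w='bb' (idx 3), end of input -> output (3, '')


Encoded: [(0, 'b'), (0, 'a'), (1, 'b'), (2, 'b'), (3, 'b'), (2, 'a'), (3, '')]


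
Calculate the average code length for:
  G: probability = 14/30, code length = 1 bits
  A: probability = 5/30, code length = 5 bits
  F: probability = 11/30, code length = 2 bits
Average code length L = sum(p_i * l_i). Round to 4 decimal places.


Weighted contributions p_i * l_i:
  G: (14/30) * 1 = 14/30
  A: (5/30) * 5 = 25/30
  F: (11/30) * 2 = 22/30
Sum = (14 + 25 + 22)/30 = 61/30

L = 61/30 = 2.0333 bits/symbol


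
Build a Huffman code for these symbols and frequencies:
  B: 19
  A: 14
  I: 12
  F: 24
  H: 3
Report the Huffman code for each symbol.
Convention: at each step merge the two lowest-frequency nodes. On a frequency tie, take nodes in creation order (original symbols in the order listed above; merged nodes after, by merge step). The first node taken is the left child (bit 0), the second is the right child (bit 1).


Huffman tree construction:
Step 1: Merge H(3) + I(12) = 15
Step 2: Merge A(14) + (H+I)(15) = 29
Step 3: Merge B(19) + F(24) = 43
Step 4: Merge (A+(H+I))(29) + (B+F)(43) = 72
Read each symbol's code off the tree from the root (left child = 0, right child = 1).

Codes:
  B: 10 (length 2)
  A: 00 (length 2)
  I: 011 (length 3)
  F: 11 (length 2)
  H: 010 (length 3)
Average code length: 159/72 = 2.2083 bits/symbol


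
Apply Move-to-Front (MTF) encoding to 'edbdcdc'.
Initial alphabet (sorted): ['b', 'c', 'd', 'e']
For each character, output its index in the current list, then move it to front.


MTF encoding:
'e': index 3 in ['b', 'c', 'd', 'e'] -> ['e', 'b', 'c', 'd']
'd': index 3 in ['e', 'b', 'c', 'd'] -> ['d', 'e', 'b', 'c']
'b': index 2 in ['d', 'e', 'b', 'c'] -> ['b', 'd', 'e', 'c']
'd': index 1 in ['b', 'd', 'e', 'c'] -> ['d', 'b', 'e', 'c']
'c': index 3 in ['d', 'b', 'e', 'c'] -> ['c', 'd', 'b', 'e']
'd': index 1 in ['c', 'd', 'b', 'e'] -> ['d', 'c', 'b', 'e']
'c': index 1 in ['d', 'c', 'b', 'e'] -> ['c', 'd', 'b', 'e']


Output: [3, 3, 2, 1, 3, 1, 1]


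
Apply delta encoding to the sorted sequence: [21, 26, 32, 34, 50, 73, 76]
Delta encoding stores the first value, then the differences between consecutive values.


First value: 21
Deltas:
  26 - 21 = 5
  32 - 26 = 6
  34 - 32 = 2
  50 - 34 = 16
  73 - 50 = 23
  76 - 73 = 3


Delta encoded: [21, 5, 6, 2, 16, 23, 3]


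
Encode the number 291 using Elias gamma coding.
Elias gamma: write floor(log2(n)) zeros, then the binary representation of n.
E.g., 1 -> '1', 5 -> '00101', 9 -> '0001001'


num_bits = floor(log2(291)) + 1 = 9
leading_zeros = num_bits - 1 = 8
binary(291) = 100100011

Elias gamma(291) = '00000000' + '100100011' = 00000000100100011 (17 bits)


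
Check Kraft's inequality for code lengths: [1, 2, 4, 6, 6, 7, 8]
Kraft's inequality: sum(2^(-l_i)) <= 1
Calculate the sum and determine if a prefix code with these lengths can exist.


Sum = 2^(-1) + 2^(-2) + 2^(-4) + 2^(-6) + 2^(-6) + 2^(-7) + 2^(-8)
    = 0.5 + 0.25 + 0.0625 + 0.015625 + 0.015625 + 0.0078125 + 0.00390625
    = 219/256 = 0.85546875
Since 0.85546875 <= 1, Kraft's inequality IS satisfied.
A prefix code with these lengths CAN exist.

Kraft sum = 0.85546875. Satisfied.


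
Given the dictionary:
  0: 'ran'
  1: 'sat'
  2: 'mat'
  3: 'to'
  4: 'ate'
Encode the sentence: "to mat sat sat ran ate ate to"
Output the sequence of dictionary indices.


Look up each word in the dictionary:
  'to' -> 3
  'mat' -> 2
  'sat' -> 1
  'sat' -> 1
  'ran' -> 0
  'ate' -> 4
  'ate' -> 4
  'to' -> 3

Encoded: [3, 2, 1, 1, 0, 4, 4, 3]


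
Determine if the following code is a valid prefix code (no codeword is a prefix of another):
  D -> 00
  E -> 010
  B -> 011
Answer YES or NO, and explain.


Checking each pair (does one codeword prefix another?):
  D='00' vs E='010': no prefix
  D='00' vs B='011': no prefix
  E='010' vs D='00': no prefix
  E='010' vs B='011': no prefix
  B='011' vs D='00': no prefix
  B='011' vs E='010': no prefix
No violation found over all pairs.

YES -- this is a valid prefix code. No codeword is a prefix of any other codeword.


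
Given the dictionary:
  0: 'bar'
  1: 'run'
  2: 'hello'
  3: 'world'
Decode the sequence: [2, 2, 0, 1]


Look up each index in the dictionary:
  2 -> 'hello'
  2 -> 'hello'
  0 -> 'bar'
  1 -> 'run'

Decoded: "hello hello bar run"


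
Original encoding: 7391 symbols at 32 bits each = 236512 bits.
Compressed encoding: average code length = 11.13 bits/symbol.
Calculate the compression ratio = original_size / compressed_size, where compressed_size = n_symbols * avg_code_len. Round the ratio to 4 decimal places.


original_size = n_symbols * orig_bits = 7391 * 32 = 236512 bits
compressed_size = n_symbols * avg_code_len = 7391 * 11.13 = 82261.83 bits
ratio = original_size / compressed_size = 236512 / 82261.83 = 2.8751

Compression ratio = 2.8751


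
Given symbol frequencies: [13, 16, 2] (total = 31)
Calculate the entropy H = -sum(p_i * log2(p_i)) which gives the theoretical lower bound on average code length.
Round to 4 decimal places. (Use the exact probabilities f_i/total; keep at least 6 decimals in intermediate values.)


Per-symbol terms -p_i * log2(p_i) with p_i = f_i/31:
  p = 13/31 = 0.419355: log2(p) = -1.253757, -p*log2(p) = 0.525769
  p = 16/31 = 0.516129: log2(p) = -0.954196, -p*log2(p) = 0.492488
  p = 2/31 = 0.064516: log2(p) = -3.954196, -p*log2(p) = 0.255109
H = 0.525769 + 0.492488 + 0.255109 = 1.273366

H = 1.2734 bits/symbol


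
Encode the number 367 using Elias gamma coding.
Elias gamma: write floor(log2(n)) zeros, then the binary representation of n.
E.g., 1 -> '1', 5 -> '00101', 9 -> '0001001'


num_bits = floor(log2(367)) + 1 = 9
leading_zeros = num_bits - 1 = 8
binary(367) = 101101111

Elias gamma(367) = '00000000' + '101101111' = 00000000101101111 (17 bits)


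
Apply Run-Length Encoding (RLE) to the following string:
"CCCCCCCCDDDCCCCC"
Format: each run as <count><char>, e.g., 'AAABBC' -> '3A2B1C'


Scanning runs left to right:
  i=0: run of 'C' x 8 -> '8C'
  i=8: run of 'D' x 3 -> '3D'
  i=11: run of 'C' x 5 -> '5C'

RLE = 8C3D5C


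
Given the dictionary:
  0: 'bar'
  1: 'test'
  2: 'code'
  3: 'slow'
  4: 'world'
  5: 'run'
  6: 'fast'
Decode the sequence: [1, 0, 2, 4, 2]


Look up each index in the dictionary:
  1 -> 'test'
  0 -> 'bar'
  2 -> 'code'
  4 -> 'world'
  2 -> 'code'

Decoded: "test bar code world code"


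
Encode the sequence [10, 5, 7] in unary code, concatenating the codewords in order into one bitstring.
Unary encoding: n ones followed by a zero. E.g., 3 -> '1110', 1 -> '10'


Encode each number as n ones followed by a terminating 0:
  10 -> 11111111110 (11 bits)
  5 -> 111110 (6 bits)
  7 -> 11111110 (8 bits)
Total length = 11 + 6 + 8 = 25 bits.

Unary([10, 5, 7]) = 1111111111011111011111110 (25 bits)


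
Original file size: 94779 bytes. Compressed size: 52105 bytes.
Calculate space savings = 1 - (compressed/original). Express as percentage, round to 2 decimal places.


ratio = compressed/original = 52105/94779 = 0.549753
savings = 1 - ratio = 1 - 0.549753 = 0.450247
as a percentage: 0.450247 * 100 = 45.02%

Space savings = 1 - 52105/94779 = 45.02%


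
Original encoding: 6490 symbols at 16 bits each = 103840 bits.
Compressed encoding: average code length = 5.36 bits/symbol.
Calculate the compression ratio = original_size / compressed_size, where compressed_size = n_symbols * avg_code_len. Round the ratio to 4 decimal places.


original_size = n_symbols * orig_bits = 6490 * 16 = 103840 bits
compressed_size = n_symbols * avg_code_len = 6490 * 5.36 = 34786.4 bits
ratio = original_size / compressed_size = 103840 / 34786.4 = 2.9851

Compression ratio = 2.9851


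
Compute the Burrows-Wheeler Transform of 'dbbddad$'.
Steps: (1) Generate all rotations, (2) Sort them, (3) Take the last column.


Rotations (sorted):
  0: $dbbddad -> last char: d
  1: ad$dbbdd -> last char: d
  2: bbddad$d -> last char: d
  3: bddad$db -> last char: b
  4: d$dbbdda -> last char: a
  5: dad$dbbd -> last char: d
  6: dbbddad$ -> last char: $
  7: ddad$dbb -> last char: b


BWT = dddbad$b


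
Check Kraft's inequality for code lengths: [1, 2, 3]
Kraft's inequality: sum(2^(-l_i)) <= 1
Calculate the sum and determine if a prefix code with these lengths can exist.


Sum = 2^(-1) + 2^(-2) + 2^(-3)
    = 0.5 + 0.25 + 0.125
    = 7/8 = 0.875
Since 0.875 <= 1, Kraft's inequality IS satisfied.
A prefix code with these lengths CAN exist.

Kraft sum = 0.875. Satisfied.


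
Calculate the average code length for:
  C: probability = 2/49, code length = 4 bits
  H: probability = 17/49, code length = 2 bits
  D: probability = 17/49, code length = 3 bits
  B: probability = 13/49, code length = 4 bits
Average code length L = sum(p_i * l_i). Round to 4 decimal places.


Weighted contributions p_i * l_i:
  C: (2/49) * 4 = 8/49
  H: (17/49) * 2 = 34/49
  D: (17/49) * 3 = 51/49
  B: (13/49) * 4 = 52/49
Sum = (8 + 34 + 51 + 52)/49 = 145/49

L = 145/49 = 2.9592 bits/symbol


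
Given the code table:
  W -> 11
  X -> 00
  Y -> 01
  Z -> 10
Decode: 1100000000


Decoding:
11 -> W
00 -> X
00 -> X
00 -> X
00 -> X


Result: WXXXX


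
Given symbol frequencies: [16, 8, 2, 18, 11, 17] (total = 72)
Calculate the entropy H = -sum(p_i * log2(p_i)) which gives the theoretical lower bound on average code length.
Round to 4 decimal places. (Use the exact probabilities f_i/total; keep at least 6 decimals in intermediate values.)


Per-symbol terms -p_i * log2(p_i) with p_i = f_i/72:
  p = 16/72 = 0.222222: log2(p) = -2.169925, -p*log2(p) = 0.482206
  p = 8/72 = 0.111111: log2(p) = -3.169925, -p*log2(p) = 0.352214
  p = 2/72 = 0.027778: log2(p) = -5.169925, -p*log2(p) = 0.143609
  p = 18/72 = 0.250000: log2(p) = -2.000000, -p*log2(p) = 0.500000
  p = 11/72 = 0.152778: log2(p) = -2.710493, -p*log2(p) = 0.414103
  p = 17/72 = 0.236111: log2(p) = -2.082462, -p*log2(p) = 0.491692
H = 0.482206 + 0.352214 + 0.143609 + 0.500000 + 0.414103 + 0.491692 = 2.383824

H = 2.3838 bits/symbol


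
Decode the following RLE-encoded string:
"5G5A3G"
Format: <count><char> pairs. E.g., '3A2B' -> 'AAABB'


Expanding each <count><char> pair:
  5G -> 'GGGGG'
  5A -> 'AAAAA'
  3G -> 'GGG'

Decoded = GGGGGAAAAAGGG


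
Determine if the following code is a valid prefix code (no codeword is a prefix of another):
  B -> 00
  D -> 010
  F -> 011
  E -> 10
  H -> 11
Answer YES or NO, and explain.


Checking each pair (does one codeword prefix another?):
  B='00' vs D='010': no prefix
  B='00' vs F='011': no prefix
  B='00' vs E='10': no prefix
  B='00' vs H='11': no prefix
  D='010' vs B='00': no prefix
  D='010' vs F='011': no prefix
  D='010' vs E='10': no prefix
  D='010' vs H='11': no prefix
  F='011' vs B='00': no prefix
  F='011' vs D='010': no prefix
  F='011' vs E='10': no prefix
  F='011' vs H='11': no prefix
  E='10' vs B='00': no prefix
  E='10' vs D='010': no prefix
  E='10' vs F='011': no prefix
  E='10' vs H='11': no prefix
  H='11' vs B='00': no prefix
  H='11' vs D='010': no prefix
  H='11' vs F='011': no prefix
  H='11' vs E='10': no prefix
No violation found over all pairs.

YES -- this is a valid prefix code. No codeword is a prefix of any other codeword.


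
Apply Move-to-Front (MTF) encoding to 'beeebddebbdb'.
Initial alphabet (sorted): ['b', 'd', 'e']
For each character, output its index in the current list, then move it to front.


MTF encoding:
'b': index 0 in ['b', 'd', 'e'] -> ['b', 'd', 'e']
'e': index 2 in ['b', 'd', 'e'] -> ['e', 'b', 'd']
'e': index 0 in ['e', 'b', 'd'] -> ['e', 'b', 'd']
'e': index 0 in ['e', 'b', 'd'] -> ['e', 'b', 'd']
'b': index 1 in ['e', 'b', 'd'] -> ['b', 'e', 'd']
'd': index 2 in ['b', 'e', 'd'] -> ['d', 'b', 'e']
'd': index 0 in ['d', 'b', 'e'] -> ['d', 'b', 'e']
'e': index 2 in ['d', 'b', 'e'] -> ['e', 'd', 'b']
'b': index 2 in ['e', 'd', 'b'] -> ['b', 'e', 'd']
'b': index 0 in ['b', 'e', 'd'] -> ['b', 'e', 'd']
'd': index 2 in ['b', 'e', 'd'] -> ['d', 'b', 'e']
'b': index 1 in ['d', 'b', 'e'] -> ['b', 'd', 'e']


Output: [0, 2, 0, 0, 1, 2, 0, 2, 2, 0, 2, 1]


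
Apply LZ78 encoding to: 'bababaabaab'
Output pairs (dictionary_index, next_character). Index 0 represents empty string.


LZ78 encoding steps:
Dictionary: {0: ''}
Step 1: w='' (idx 0), next='b' -> output (0, 'b'), add 'b' as idx 1
Step 2: w='' (idx 0), next='a' -> output (0, 'a'), add 'a' as idx 2
Step 3: w='b' (idx 1), next='a' -> output (1, 'a'), add 'ba' as idx 3
Step 4: w='ba' (idx 3), next='a' -> output (3, 'a'), add 'baa' as idx 4
Step 5: w='baa' (idx 4), next='b' -> output (4, 'b'), add 'baab' as idx 5


Encoded: [(0, 'b'), (0, 'a'), (1, 'a'), (3, 'a'), (4, 'b')]


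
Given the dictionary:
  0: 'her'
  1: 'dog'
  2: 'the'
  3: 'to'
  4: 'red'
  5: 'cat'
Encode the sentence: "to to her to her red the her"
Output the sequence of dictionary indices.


Look up each word in the dictionary:
  'to' -> 3
  'to' -> 3
  'her' -> 0
  'to' -> 3
  'her' -> 0
  'red' -> 4
  'the' -> 2
  'her' -> 0

Encoded: [3, 3, 0, 3, 0, 4, 2, 0]


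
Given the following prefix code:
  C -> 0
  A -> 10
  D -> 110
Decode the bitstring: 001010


Decoding step by step:
Bits 0 -> C
Bits 0 -> C
Bits 10 -> A
Bits 10 -> A


Decoded message: CCAA


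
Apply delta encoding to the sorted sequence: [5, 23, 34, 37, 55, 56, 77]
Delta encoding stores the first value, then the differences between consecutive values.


First value: 5
Deltas:
  23 - 5 = 18
  34 - 23 = 11
  37 - 34 = 3
  55 - 37 = 18
  56 - 55 = 1
  77 - 56 = 21


Delta encoded: [5, 18, 11, 3, 18, 1, 21]


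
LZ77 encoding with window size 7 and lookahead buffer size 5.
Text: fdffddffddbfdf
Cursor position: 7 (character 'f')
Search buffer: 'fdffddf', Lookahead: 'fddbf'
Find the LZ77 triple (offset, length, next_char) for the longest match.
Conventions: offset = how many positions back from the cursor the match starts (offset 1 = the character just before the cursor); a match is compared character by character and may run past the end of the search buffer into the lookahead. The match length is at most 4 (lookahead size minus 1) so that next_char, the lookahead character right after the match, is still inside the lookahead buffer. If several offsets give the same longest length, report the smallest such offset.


Try each offset into the search buffer:
  offset=1 (pos 6, char 'f'): match length 1
  offset=2 (pos 5, char 'd'): match length 0
  offset=3 (pos 4, char 'd'): match length 0
  offset=4 (pos 3, char 'f'): match length 3
  offset=5 (pos 2, char 'f'): match length 1
  offset=6 (pos 1, char 'd'): match length 0
  offset=7 (pos 0, char 'f'): match length 2
Longest match has length 3 at offset 4.
next_char = character at position 7 + 3 = 10 -> 'b'

Best match: offset=4, length=3 (matching 'fdd' starting at position 3)
LZ77 triple: (4, 3, 'b')


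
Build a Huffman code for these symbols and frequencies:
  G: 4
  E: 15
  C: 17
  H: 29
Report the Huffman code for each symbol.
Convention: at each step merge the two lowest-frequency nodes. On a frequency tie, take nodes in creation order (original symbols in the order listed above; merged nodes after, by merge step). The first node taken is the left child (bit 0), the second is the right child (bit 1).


Huffman tree construction:
Step 1: Merge G(4) + E(15) = 19
Step 2: Merge C(17) + (G+E)(19) = 36
Step 3: Merge H(29) + (C+(G+E))(36) = 65
Read each symbol's code off the tree from the root (left child = 0, right child = 1).

Codes:
  G: 110 (length 3)
  E: 111 (length 3)
  C: 10 (length 2)
  H: 0 (length 1)
Average code length: 120/65 = 1.8462 bits/symbol


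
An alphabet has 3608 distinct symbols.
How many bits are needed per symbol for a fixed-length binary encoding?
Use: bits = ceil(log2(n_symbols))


log2(3608) = 11.817
Bracket: 2^11 = 2048 < 3608 <= 2^12 = 4096
So ceil(log2(3608)) = 12

bits = ceil(log2(3608)) = ceil(11.817) = 12 bits


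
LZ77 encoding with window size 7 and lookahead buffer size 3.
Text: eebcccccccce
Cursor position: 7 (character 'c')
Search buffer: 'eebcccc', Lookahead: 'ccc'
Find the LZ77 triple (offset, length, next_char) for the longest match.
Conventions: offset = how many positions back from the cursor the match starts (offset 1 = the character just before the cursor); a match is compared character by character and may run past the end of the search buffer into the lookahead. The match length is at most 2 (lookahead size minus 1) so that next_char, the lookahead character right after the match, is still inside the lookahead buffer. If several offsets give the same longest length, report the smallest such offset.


Try each offset into the search buffer:
  offset=1 (pos 6, char 'c'): match length 2
  offset=2 (pos 5, char 'c'): match length 2
  offset=3 (pos 4, char 'c'): match length 2
  offset=4 (pos 3, char 'c'): match length 2
  offset=5 (pos 2, char 'b'): match length 0
  offset=6 (pos 1, char 'e'): match length 0
  offset=7 (pos 0, char 'e'): match length 0
Longest match has length 2, found at offsets 1, 2, 3, 4; take the smallest, offset 1.
next_char = character at position 7 + 2 = 9 -> 'c'

Best match: offset=1, length=2 (matching 'cc' starting at position 6)
LZ77 triple: (1, 2, 'c')


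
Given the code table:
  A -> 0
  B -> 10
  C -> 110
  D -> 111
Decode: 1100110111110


Decoding:
110 -> C
0 -> A
110 -> C
111 -> D
110 -> C


Result: CACDC


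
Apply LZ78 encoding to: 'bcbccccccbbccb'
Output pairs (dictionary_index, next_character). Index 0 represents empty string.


LZ78 encoding steps:
Dictionary: {0: ''}
Step 1: w='' (idx 0), next='b' -> output (0, 'b'), add 'b' as idx 1
Step 2: w='' (idx 0), next='c' -> output (0, 'c'), add 'c' as idx 2
Step 3: w='b' (idx 1), next='c' -> output (1, 'c'), add 'bc' as idx 3
Step 4: w='c' (idx 2), next='c' -> output (2, 'c'), add 'cc' as idx 4
Step 5: w='cc' (idx 4), next='c' -> output (4, 'c'), add 'ccc' as idx 5
Step 6: w='b' (idx 1), next='b' -> output (1, 'b'), add 'bb' as idx 6
Step 7: w='cc' (idx 4), next='b' -> output (4, 'b'), add 'ccb' as idx 7


Encoded: [(0, 'b'), (0, 'c'), (1, 'c'), (2, 'c'), (4, 'c'), (1, 'b'), (4, 'b')]


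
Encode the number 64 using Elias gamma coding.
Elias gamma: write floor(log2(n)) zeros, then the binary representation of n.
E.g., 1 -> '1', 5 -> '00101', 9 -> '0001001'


num_bits = floor(log2(64)) + 1 = 7
leading_zeros = num_bits - 1 = 6
binary(64) = 1000000

Elias gamma(64) = '000000' + '1000000' = 0000001000000 (13 bits)


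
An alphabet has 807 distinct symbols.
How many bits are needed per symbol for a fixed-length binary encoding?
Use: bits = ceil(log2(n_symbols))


log2(807) = 9.6564
Bracket: 2^9 = 512 < 807 <= 2^10 = 1024
So ceil(log2(807)) = 10

bits = ceil(log2(807)) = ceil(9.6564) = 10 bits


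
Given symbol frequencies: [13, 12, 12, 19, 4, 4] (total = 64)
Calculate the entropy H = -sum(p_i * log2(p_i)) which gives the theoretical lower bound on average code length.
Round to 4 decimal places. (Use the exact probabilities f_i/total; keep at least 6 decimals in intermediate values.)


Per-symbol terms -p_i * log2(p_i) with p_i = f_i/64:
  p = 13/64 = 0.203125: log2(p) = -2.299560, -p*log2(p) = 0.467098
  p = 12/64 = 0.187500: log2(p) = -2.415037, -p*log2(p) = 0.452820
  p = 12/64 = 0.187500: log2(p) = -2.415037, -p*log2(p) = 0.452820
  p = 19/64 = 0.296875: log2(p) = -1.752072, -p*log2(p) = 0.520147
  p = 4/64 = 0.062500: log2(p) = -4.000000, -p*log2(p) = 0.250000
  p = 4/64 = 0.062500: log2(p) = -4.000000, -p*log2(p) = 0.250000
H = 0.467098 + 0.452820 + 0.452820 + 0.520147 + 0.250000 + 0.250000 = 2.392885

H = 2.3929 bits/symbol


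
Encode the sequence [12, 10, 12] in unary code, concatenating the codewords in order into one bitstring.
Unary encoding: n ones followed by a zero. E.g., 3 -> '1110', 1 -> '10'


Encode each number as n ones followed by a terminating 0:
  12 -> 1111111111110 (13 bits)
  10 -> 11111111110 (11 bits)
  12 -> 1111111111110 (13 bits)
Total length = 13 + 11 + 13 = 37 bits.

Unary([12, 10, 12]) = 1111111111110111111111101111111111110 (37 bits)


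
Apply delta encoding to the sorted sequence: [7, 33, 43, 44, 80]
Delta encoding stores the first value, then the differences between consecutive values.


First value: 7
Deltas:
  33 - 7 = 26
  43 - 33 = 10
  44 - 43 = 1
  80 - 44 = 36


Delta encoded: [7, 26, 10, 1, 36]


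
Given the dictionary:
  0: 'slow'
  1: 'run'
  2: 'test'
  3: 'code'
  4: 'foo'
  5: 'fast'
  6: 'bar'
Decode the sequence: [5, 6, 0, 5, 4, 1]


Look up each index in the dictionary:
  5 -> 'fast'
  6 -> 'bar'
  0 -> 'slow'
  5 -> 'fast'
  4 -> 'foo'
  1 -> 'run'

Decoded: "fast bar slow fast foo run"


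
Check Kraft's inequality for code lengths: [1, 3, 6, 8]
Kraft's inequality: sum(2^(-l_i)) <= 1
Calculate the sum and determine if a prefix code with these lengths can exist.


Sum = 2^(-1) + 2^(-3) + 2^(-6) + 2^(-8)
    = 0.5 + 0.125 + 0.015625 + 0.00390625
    = 165/256 = 0.64453125
Since 0.64453125 <= 1, Kraft's inequality IS satisfied.
A prefix code with these lengths CAN exist.

Kraft sum = 0.64453125. Satisfied.


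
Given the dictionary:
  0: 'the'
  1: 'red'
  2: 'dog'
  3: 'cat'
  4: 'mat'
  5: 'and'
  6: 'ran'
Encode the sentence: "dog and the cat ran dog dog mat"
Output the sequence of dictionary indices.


Look up each word in the dictionary:
  'dog' -> 2
  'and' -> 5
  'the' -> 0
  'cat' -> 3
  'ran' -> 6
  'dog' -> 2
  'dog' -> 2
  'mat' -> 4

Encoded: [2, 5, 0, 3, 6, 2, 2, 4]


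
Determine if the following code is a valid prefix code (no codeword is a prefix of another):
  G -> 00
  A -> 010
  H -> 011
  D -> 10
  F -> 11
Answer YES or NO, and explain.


Checking each pair (does one codeword prefix another?):
  G='00' vs A='010': no prefix
  G='00' vs H='011': no prefix
  G='00' vs D='10': no prefix
  G='00' vs F='11': no prefix
  A='010' vs G='00': no prefix
  A='010' vs H='011': no prefix
  A='010' vs D='10': no prefix
  A='010' vs F='11': no prefix
  H='011' vs G='00': no prefix
  H='011' vs A='010': no prefix
  H='011' vs D='10': no prefix
  H='011' vs F='11': no prefix
  D='10' vs G='00': no prefix
  D='10' vs A='010': no prefix
  D='10' vs H='011': no prefix
  D='10' vs F='11': no prefix
  F='11' vs G='00': no prefix
  F='11' vs A='010': no prefix
  F='11' vs H='011': no prefix
  F='11' vs D='10': no prefix
No violation found over all pairs.

YES -- this is a valid prefix code. No codeword is a prefix of any other codeword.


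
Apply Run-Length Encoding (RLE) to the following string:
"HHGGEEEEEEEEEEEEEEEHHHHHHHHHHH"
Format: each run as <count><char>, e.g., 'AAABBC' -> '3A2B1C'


Scanning runs left to right:
  i=0: run of 'H' x 2 -> '2H'
  i=2: run of 'G' x 2 -> '2G'
  i=4: run of 'E' x 15 -> '15E'
  i=19: run of 'H' x 11 -> '11H'

RLE = 2H2G15E11H


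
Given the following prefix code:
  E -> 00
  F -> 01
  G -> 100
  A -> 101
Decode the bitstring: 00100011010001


Decoding step by step:
Bits 00 -> E
Bits 100 -> G
Bits 01 -> F
Bits 101 -> A
Bits 00 -> E
Bits 01 -> F


Decoded message: EGFAEF


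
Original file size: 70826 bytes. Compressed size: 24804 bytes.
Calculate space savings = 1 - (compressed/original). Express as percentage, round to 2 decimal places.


ratio = compressed/original = 24804/70826 = 0.35021
savings = 1 - ratio = 1 - 0.35021 = 0.64979
as a percentage: 0.64979 * 100 = 64.98%

Space savings = 1 - 24804/70826 = 64.98%


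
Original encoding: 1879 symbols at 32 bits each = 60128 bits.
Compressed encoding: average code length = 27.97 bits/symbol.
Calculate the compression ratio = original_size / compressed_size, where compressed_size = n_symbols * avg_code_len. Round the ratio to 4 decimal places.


original_size = n_symbols * orig_bits = 1879 * 32 = 60128 bits
compressed_size = n_symbols * avg_code_len = 1879 * 27.97 = 52555.63 bits
ratio = original_size / compressed_size = 60128 / 52555.63 = 1.1441

Compression ratio = 1.1441


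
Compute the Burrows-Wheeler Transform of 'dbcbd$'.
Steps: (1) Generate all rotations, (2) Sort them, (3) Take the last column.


Rotations (sorted):
  0: $dbcbd -> last char: d
  1: bcbd$d -> last char: d
  2: bd$dbc -> last char: c
  3: cbd$db -> last char: b
  4: d$dbcb -> last char: b
  5: dbcbd$ -> last char: $


BWT = ddcbb$


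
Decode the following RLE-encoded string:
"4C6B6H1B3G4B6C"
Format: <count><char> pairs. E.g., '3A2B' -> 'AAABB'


Expanding each <count><char> pair:
  4C -> 'CCCC'
  6B -> 'BBBBBB'
  6H -> 'HHHHHH'
  1B -> 'B'
  3G -> 'GGG'
  4B -> 'BBBB'
  6C -> 'CCCCCC'

Decoded = CCCCBBBBBBHHHHHHBGGGBBBBCCCCCC


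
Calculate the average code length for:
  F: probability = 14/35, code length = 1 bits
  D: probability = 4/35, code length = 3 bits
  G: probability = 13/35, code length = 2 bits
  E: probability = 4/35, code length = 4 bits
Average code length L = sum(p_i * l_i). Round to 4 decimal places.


Weighted contributions p_i * l_i:
  F: (14/35) * 1 = 14/35
  D: (4/35) * 3 = 12/35
  G: (13/35) * 2 = 26/35
  E: (4/35) * 4 = 16/35
Sum = (14 + 12 + 26 + 16)/35 = 68/35

L = 68/35 = 1.9429 bits/symbol


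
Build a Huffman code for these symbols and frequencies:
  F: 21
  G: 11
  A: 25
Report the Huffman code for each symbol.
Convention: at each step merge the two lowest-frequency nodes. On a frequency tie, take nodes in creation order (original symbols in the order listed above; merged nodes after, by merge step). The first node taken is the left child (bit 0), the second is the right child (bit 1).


Huffman tree construction:
Step 1: Merge G(11) + F(21) = 32
Step 2: Merge A(25) + (G+F)(32) = 57
Read each symbol's code off the tree from the root (left child = 0, right child = 1).

Codes:
  F: 11 (length 2)
  G: 10 (length 2)
  A: 0 (length 1)
Average code length: 89/57 = 1.5614 bits/symbol


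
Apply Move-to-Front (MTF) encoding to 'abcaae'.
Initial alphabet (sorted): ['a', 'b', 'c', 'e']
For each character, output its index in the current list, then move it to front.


MTF encoding:
'a': index 0 in ['a', 'b', 'c', 'e'] -> ['a', 'b', 'c', 'e']
'b': index 1 in ['a', 'b', 'c', 'e'] -> ['b', 'a', 'c', 'e']
'c': index 2 in ['b', 'a', 'c', 'e'] -> ['c', 'b', 'a', 'e']
'a': index 2 in ['c', 'b', 'a', 'e'] -> ['a', 'c', 'b', 'e']
'a': index 0 in ['a', 'c', 'b', 'e'] -> ['a', 'c', 'b', 'e']
'e': index 3 in ['a', 'c', 'b', 'e'] -> ['e', 'a', 'c', 'b']


Output: [0, 1, 2, 2, 0, 3]


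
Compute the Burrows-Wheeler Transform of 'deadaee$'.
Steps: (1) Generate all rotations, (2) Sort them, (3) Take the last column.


Rotations (sorted):
  0: $deadaee -> last char: e
  1: adaee$de -> last char: e
  2: aee$dead -> last char: d
  3: daee$dea -> last char: a
  4: deadaee$ -> last char: $
  5: e$deadae -> last char: e
  6: eadaee$d -> last char: d
  7: ee$deada -> last char: a


BWT = eeda$eda


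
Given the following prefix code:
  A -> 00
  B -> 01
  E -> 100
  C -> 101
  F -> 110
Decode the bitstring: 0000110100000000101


Decoding step by step:
Bits 00 -> A
Bits 00 -> A
Bits 110 -> F
Bits 100 -> E
Bits 00 -> A
Bits 00 -> A
Bits 00 -> A
Bits 101 -> C


Decoded message: AAFEAAAC
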